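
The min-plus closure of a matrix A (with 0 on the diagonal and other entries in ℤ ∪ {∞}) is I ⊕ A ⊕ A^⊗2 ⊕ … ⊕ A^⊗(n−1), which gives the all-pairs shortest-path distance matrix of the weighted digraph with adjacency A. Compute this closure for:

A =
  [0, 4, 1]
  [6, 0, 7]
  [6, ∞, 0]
Closure =
  [0, 4, 1]
  [6, 0, 7]
  [6, 10, 0]

This is the Floyd-Warshall all-pairs shortest-path computation. For each intermediate vertex k = 0, 1, …, 2, update dist[i][j] ← min(dist[i][j], dist[i][k] + dist[k][j]). The final matrix gives, for each (i, j), the minimum total weight of any directed path from i to j (possibly empty when i = j).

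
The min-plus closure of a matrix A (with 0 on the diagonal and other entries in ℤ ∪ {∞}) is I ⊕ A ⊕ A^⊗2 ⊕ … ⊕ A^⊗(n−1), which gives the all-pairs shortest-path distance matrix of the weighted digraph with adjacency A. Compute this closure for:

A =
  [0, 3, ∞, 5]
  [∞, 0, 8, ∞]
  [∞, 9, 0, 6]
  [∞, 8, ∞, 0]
Closure =
  [0, 3, 11, 5]
  [∞, 0, 8, 14]
  [∞, 9, 0, 6]
  [∞, 8, 16, 0]

This is the Floyd-Warshall all-pairs shortest-path computation. For each intermediate vertex k = 0, 1, …, 3, update dist[i][j] ← min(dist[i][j], dist[i][k] + dist[k][j]). The final matrix gives, for each (i, j), the minimum total weight of any directed path from i to j (possibly empty when i = j).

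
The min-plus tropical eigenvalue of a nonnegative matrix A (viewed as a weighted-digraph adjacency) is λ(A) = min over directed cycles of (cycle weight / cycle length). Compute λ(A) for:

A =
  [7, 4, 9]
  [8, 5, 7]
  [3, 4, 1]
λ(A) = 1

Enumerate directed cycles and compute their means (weight / length). Sample:
  cycle 0 → 0: weight = 7, length = 1, mean = 7/1 ≈ 7.000
  cycle 1 → 1: weight = 5, length = 1, mean = 5/1 ≈ 5.000
  cycle 2 → 2: weight = 1, length = 1, mean = 1/1 ≈ 1.000
  cycle 0 → 1 → 0: weight = 12, length = 2, mean = 12/2 ≈ 6.000
  cycle 0 → 2 → 0: weight = 12, length = 2, mean = 12/2 ≈ 6.000
  cycle 1 → 0 → 1: weight = 12, length = 2, mean = 12/2 ≈ 6.000
Minimum mean = 1.000, attained e.g. along the cycle 2 → 2 with weight 1 and length 1. So λ(A) = 1/1 = 1.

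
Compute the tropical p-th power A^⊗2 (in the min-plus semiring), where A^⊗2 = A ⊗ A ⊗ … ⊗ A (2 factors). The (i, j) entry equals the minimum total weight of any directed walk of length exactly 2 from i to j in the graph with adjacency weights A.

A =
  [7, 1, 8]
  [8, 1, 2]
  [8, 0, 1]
A^⊗2 =
  [9, 2, 3]
  [9, 2, 3]
  [8, 1, 2]

Each entry (A^⊗2)_ij equals the minimum over all length-2 walks i = v_0 → v_1 → … → v_2 = j of Σ_t A[v_t][v_{t+1}]. For example, for (i, j) = (0, 2) we minimise over 3 possible intermediate vertex sequences; the minimum is 3, attained along the walk 0 → 1 → 2.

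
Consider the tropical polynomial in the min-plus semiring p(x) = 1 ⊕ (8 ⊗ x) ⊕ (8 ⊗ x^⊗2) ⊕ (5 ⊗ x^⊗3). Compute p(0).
p(0) = 1

A tropical monomial a ⊗ x^⊗i evaluates to a + i · x. Evaluating each term at x = 0:
  Term 0 contributes 1 + 0 · 0 = 1
  Term 1 contributes 8 + 1 · 0 = 8
  Term 2 contributes 8 + 2 · 0 = 8
  Term 3 contributes 5 + 3 · 0 = 5
p(0) = ⊕ of these = min[1, 8, 8, 5] = 1.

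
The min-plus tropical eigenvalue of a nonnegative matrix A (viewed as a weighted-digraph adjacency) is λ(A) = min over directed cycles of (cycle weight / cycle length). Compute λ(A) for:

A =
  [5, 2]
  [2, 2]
λ(A) = 2

Enumerate directed cycles and compute their means (weight / length). Sample:
  cycle 0 → 0: weight = 5, length = 1, mean = 5/1 ≈ 5.000
  cycle 1 → 1: weight = 2, length = 1, mean = 2/1 ≈ 2.000
  cycle 0 → 1 → 0: weight = 4, length = 2, mean = 4/2 ≈ 2.000
  cycle 1 → 0 → 1: weight = 4, length = 2, mean = 4/2 ≈ 2.000
Minimum mean = 2.000, attained e.g. along the cycle 1 → 1 with weight 2 and length 1. So λ(A) = 2/1 = 2.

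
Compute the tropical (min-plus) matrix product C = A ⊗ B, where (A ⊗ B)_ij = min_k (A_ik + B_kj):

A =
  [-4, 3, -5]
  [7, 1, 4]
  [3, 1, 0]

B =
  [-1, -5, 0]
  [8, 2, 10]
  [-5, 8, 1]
A ⊗ B =
  [-10, -9, -4]
  [-1, 2, 5]
  [-5, -2, 1]

Apply the min-plus product entry-by-entry:
  C[0][0] = min over k of (A[0][0] + B[0][0] = -4 + -1 = -5, A[0][1] + B[1][0] = 3 + 8 = 11, A[0][2] + B[2][0] = -5 + -5 = -10) = -10 (attained at k = 2)
  C[0][1] = min over k of (A[0][0] + B[0][1] = -4 + -5 = -9, A[0][1] + B[1][1] = 3 + 2 = 5, A[0][2] + B[2][1] = -5 + 8 = 3) = -9 (attained at k = 0)
  C[0][2] = min over k of (A[0][0] + B[0][2] = -4 + 0 = -4, A[0][1] + B[1][2] = 3 + 10 = 13, A[0][2] + B[2][2] = -5 + 1 = -4) = -4 (attained at k = 0)
  C[1][0] = min over k of (A[1][0] + B[0][0] = 7 + -1 = 6, A[1][1] + B[1][0] = 1 + 8 = 9, A[1][2] + B[2][0] = 4 + -5 = -1) = -1 (attained at k = 2)
  C[1][1] = min over k of (A[1][0] + B[0][1] = 7 + -5 = 2, A[1][1] + B[1][1] = 1 + 2 = 3, A[1][2] + B[2][1] = 4 + 8 = 12) = 2 (attained at k = 0)
  C[1][2] = min over k of (A[1][0] + B[0][2] = 7 + 0 = 7, A[1][1] + B[1][2] = 1 + 10 = 11, A[1][2] + B[2][2] = 4 + 1 = 5) = 5 (attained at k = 2)
  C[2][0] = min over k of (A[2][0] + B[0][0] = 3 + -1 = 2, A[2][1] + B[1][0] = 1 + 8 = 9, A[2][2] + B[2][0] = 0 + -5 = -5) = -5 (attained at k = 2)
  C[2][1] = min over k of (A[2][0] + B[0][1] = 3 + -5 = -2, A[2][1] + B[1][1] = 1 + 2 = 3, A[2][2] + B[2][1] = 0 + 8 = 8) = -2 (attained at k = 0)
  C[2][2] = min over k of (A[2][0] + B[0][2] = 3 + 0 = 3, A[2][1] + B[1][2] = 1 + 10 = 11, A[2][2] + B[2][2] = 0 + 1 = 1) = 1 (attained at k = 2)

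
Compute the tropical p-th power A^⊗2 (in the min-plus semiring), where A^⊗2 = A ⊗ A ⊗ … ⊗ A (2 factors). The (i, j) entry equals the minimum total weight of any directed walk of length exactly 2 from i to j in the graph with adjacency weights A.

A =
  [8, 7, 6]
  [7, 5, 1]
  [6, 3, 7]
A^⊗2 =
  [12, 9, 8]
  [7, 4, 6]
  [10, 8, 4]

Each entry (A^⊗2)_ij equals the minimum over all length-2 walks i = v_0 → v_1 → … → v_2 = j of Σ_t A[v_t][v_{t+1}]. For example, for (i, j) = (0, 2) we minimise over 3 possible intermediate vertex sequences; the minimum is 8, attained along the walk 0 → 1 → 2.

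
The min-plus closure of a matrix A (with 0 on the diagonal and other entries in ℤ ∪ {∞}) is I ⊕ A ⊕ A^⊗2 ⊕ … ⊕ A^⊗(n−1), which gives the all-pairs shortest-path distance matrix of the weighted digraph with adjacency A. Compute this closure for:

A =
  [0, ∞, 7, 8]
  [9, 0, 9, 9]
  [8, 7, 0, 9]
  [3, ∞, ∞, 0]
Closure =
  [0, 14, 7, 8]
  [9, 0, 9, 9]
  [8, 7, 0, 9]
  [3, 17, 10, 0]

This is the Floyd-Warshall all-pairs shortest-path computation. For each intermediate vertex k = 0, 1, …, 3, update dist[i][j] ← min(dist[i][j], dist[i][k] + dist[k][j]). The final matrix gives, for each (i, j), the minimum total weight of any directed path from i to j (possibly empty when i = j).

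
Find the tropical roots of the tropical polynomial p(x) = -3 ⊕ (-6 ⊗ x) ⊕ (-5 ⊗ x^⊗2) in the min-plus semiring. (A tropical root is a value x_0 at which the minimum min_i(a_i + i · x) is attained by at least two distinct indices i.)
Roots: {-1, 3}

Each tropical root is a break point of the lower envelope of the lines y = a_i + i · x (there are 3 lines, with slopes 0, 1, ..., 2). Only the lines that attain the minimum somewhere contribute to roots; other lines are dominated. Here the surviving (envelope) indices are i = 2, i = 1, i = 0.
Intersections between consecutive envelope lines give the roots: for adjacent envelope indices i < j the intersection is x = (a_i − a_j) / (j − i). Reading off the sorted break points: {-1, 3}.
Verification: at each break x_0, at least two indices attain the minimum of min_i(a_i + i · x_0).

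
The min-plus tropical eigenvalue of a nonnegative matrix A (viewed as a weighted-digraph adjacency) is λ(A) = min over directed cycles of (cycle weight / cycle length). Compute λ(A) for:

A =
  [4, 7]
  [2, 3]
λ(A) = 3

Enumerate directed cycles and compute their means (weight / length). Sample:
  cycle 0 → 0: weight = 4, length = 1, mean = 4/1 ≈ 4.000
  cycle 1 → 1: weight = 3, length = 1, mean = 3/1 ≈ 3.000
  cycle 0 → 1 → 0: weight = 9, length = 2, mean = 9/2 ≈ 4.500
  cycle 1 → 0 → 1: weight = 9, length = 2, mean = 9/2 ≈ 4.500
Minimum mean = 3.000, attained e.g. along the cycle 1 → 1 with weight 3 and length 1. So λ(A) = 3/1 = 3.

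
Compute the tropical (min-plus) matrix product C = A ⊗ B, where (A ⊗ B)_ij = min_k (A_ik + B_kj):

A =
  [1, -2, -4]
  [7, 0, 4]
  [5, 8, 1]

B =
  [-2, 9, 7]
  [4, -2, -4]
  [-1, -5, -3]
A ⊗ B =
  [-5, -9, -7]
  [3, -2, -4]
  [0, -4, -2]

Apply the min-plus product entry-by-entry:
  C[0][0] = min over k of (A[0][0] + B[0][0] = 1 + -2 = -1, A[0][1] + B[1][0] = -2 + 4 = 2, A[0][2] + B[2][0] = -4 + -1 = -5) = -5 (attained at k = 2)
  C[0][1] = min over k of (A[0][0] + B[0][1] = 1 + 9 = 10, A[0][1] + B[1][1] = -2 + -2 = -4, A[0][2] + B[2][1] = -4 + -5 = -9) = -9 (attained at k = 2)
  C[0][2] = min over k of (A[0][0] + B[0][2] = 1 + 7 = 8, A[0][1] + B[1][2] = -2 + -4 = -6, A[0][2] + B[2][2] = -4 + -3 = -7) = -7 (attained at k = 2)
  C[1][0] = min over k of (A[1][0] + B[0][0] = 7 + -2 = 5, A[1][1] + B[1][0] = 0 + 4 = 4, A[1][2] + B[2][0] = 4 + -1 = 3) = 3 (attained at k = 2)
  C[1][1] = min over k of (A[1][0] + B[0][1] = 7 + 9 = 16, A[1][1] + B[1][1] = 0 + -2 = -2, A[1][2] + B[2][1] = 4 + -5 = -1) = -2 (attained at k = 1)
  C[1][2] = min over k of (A[1][0] + B[0][2] = 7 + 7 = 14, A[1][1] + B[1][2] = 0 + -4 = -4, A[1][2] + B[2][2] = 4 + -3 = 1) = -4 (attained at k = 1)
  C[2][0] = min over k of (A[2][0] + B[0][0] = 5 + -2 = 3, A[2][1] + B[1][0] = 8 + 4 = 12, A[2][2] + B[2][0] = 1 + -1 = 0) = 0 (attained at k = 2)
  C[2][1] = min over k of (A[2][0] + B[0][1] = 5 + 9 = 14, A[2][1] + B[1][1] = 8 + -2 = 6, A[2][2] + B[2][1] = 1 + -5 = -4) = -4 (attained at k = 2)
  C[2][2] = min over k of (A[2][0] + B[0][2] = 5 + 7 = 12, A[2][1] + B[1][2] = 8 + -4 = 4, A[2][2] + B[2][2] = 1 + -3 = -2) = -2 (attained at k = 2)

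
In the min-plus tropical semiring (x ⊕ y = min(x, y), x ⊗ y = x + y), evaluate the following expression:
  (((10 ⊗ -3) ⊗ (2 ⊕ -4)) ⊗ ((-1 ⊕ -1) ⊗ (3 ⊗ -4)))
(((10 ⊗ -3) ⊗ (2 ⊕ -4)) ⊗ ((-1 ⊕ -1) ⊗ (3 ⊗ -4))) = 1

Expand innermost to outermost. Recall ⊕ takes the minimum of its arguments and ⊗ takes their sum. Working out the expression (((10 ⊗ -3) ⊗ (2 ⊕ -4)) ⊗ ((-1 ⊕ -1) ⊗ (3 ⊗ -4))) gives 1.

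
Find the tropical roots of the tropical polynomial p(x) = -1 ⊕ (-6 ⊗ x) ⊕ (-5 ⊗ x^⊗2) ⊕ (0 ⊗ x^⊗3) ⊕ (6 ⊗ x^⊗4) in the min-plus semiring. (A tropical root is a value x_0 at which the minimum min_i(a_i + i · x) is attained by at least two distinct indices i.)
Roots: {-6, -5, -1, 5}

Each tropical root is a break point of the lower envelope of the lines y = a_i + i · x (there are 5 lines, with slopes 0, 1, ..., 4). Only the lines that attain the minimum somewhere contribute to roots; other lines are dominated. Here the surviving (envelope) indices are i = 4, i = 3, i = 2, i = 1, i = 0.
Intersections between consecutive envelope lines give the roots: for adjacent envelope indices i < j the intersection is x = (a_i − a_j) / (j − i). Reading off the sorted break points: {-6, -5, -1, 5}.
Verification: at each break x_0, at least two indices attain the minimum of min_i(a_i + i · x_0).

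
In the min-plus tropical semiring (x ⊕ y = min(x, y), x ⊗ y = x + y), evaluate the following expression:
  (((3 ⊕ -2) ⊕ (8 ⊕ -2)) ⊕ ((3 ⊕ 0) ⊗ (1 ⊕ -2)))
(((3 ⊕ -2) ⊕ (8 ⊕ -2)) ⊕ ((3 ⊕ 0) ⊗ (1 ⊕ -2))) = -2

Expand innermost to outermost. Recall ⊕ takes the minimum of its arguments and ⊗ takes their sum. Working out the expression (((3 ⊕ -2) ⊕ (8 ⊕ -2)) ⊕ ((3 ⊕ 0) ⊗ (1 ⊕ -2))) gives -2.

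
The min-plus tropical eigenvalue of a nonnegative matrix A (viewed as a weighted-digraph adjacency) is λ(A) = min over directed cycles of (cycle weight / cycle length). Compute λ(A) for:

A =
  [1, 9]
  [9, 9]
λ(A) = 1

Enumerate directed cycles and compute their means (weight / length). Sample:
  cycle 0 → 0: weight = 1, length = 1, mean = 1/1 ≈ 1.000
  cycle 1 → 1: weight = 9, length = 1, mean = 9/1 ≈ 9.000
  cycle 0 → 1 → 0: weight = 18, length = 2, mean = 18/2 ≈ 9.000
  cycle 1 → 0 → 1: weight = 18, length = 2, mean = 18/2 ≈ 9.000
Minimum mean = 1.000, attained e.g. along the cycle 0 → 0 with weight 1 and length 1. So λ(A) = 1/1 = 1.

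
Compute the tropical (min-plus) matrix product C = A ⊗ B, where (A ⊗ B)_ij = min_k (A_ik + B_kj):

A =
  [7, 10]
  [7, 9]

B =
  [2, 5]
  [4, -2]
A ⊗ B =
  [9, 8]
  [9, 7]

Apply the min-plus product entry-by-entry:
  C[0][0] = min over k of (A[0][0] + B[0][0] = 7 + 2 = 9, A[0][1] + B[1][0] = 10 + 4 = 14) = 9 (attained at k = 0)
  C[0][1] = min over k of (A[0][0] + B[0][1] = 7 + 5 = 12, A[0][1] + B[1][1] = 10 + -2 = 8) = 8 (attained at k = 1)
  C[1][0] = min over k of (A[1][0] + B[0][0] = 7 + 2 = 9, A[1][1] + B[1][0] = 9 + 4 = 13) = 9 (attained at k = 0)
  C[1][1] = min over k of (A[1][0] + B[0][1] = 7 + 5 = 12, A[1][1] + B[1][1] = 9 + -2 = 7) = 7 (attained at k = 1)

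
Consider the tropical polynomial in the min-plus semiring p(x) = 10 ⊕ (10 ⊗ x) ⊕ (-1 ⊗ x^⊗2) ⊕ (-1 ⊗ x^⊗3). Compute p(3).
p(3) = 5

A tropical monomial a ⊗ x^⊗i evaluates to a + i · x. Evaluating each term at x = 3:
  Term 0 contributes 10 + 0 · 3 = 10
  Term 1 contributes 10 + 1 · 3 = 13
  Term 2 contributes -1 + 2 · 3 = 5
  Term 3 contributes -1 + 3 · 3 = 8
p(3) = ⊕ of these = min[10, 13, 5, 8] = 5.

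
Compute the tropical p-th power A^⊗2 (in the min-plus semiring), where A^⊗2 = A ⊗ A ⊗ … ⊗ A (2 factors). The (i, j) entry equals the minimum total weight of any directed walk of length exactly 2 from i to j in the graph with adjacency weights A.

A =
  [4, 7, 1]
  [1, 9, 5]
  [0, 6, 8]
A^⊗2 =
  [1, 7, 5]
  [5, 8, 2]
  [4, 7, 1]

Each entry (A^⊗2)_ij equals the minimum over all length-2 walks i = v_0 → v_1 → … → v_2 = j of Σ_t A[v_t][v_{t+1}]. For example, for (i, j) = (0, 2) we minimise over 3 possible intermediate vertex sequences; the minimum is 5, attained along the walk 0 → 0 → 2.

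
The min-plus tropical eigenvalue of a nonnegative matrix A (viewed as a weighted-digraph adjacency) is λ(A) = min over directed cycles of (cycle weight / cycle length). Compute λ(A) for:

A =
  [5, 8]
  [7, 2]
λ(A) = 2

Enumerate directed cycles and compute their means (weight / length). Sample:
  cycle 0 → 0: weight = 5, length = 1, mean = 5/1 ≈ 5.000
  cycle 1 → 1: weight = 2, length = 1, mean = 2/1 ≈ 2.000
  cycle 0 → 1 → 0: weight = 15, length = 2, mean = 15/2 ≈ 7.500
  cycle 1 → 0 → 1: weight = 15, length = 2, mean = 15/2 ≈ 7.500
Minimum mean = 2.000, attained e.g. along the cycle 1 → 1 with weight 2 and length 1. So λ(A) = 2/1 = 2.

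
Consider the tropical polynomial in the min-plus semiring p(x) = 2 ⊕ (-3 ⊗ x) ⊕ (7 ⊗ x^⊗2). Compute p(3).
p(3) = 0

A tropical monomial a ⊗ x^⊗i evaluates to a + i · x. Evaluating each term at x = 3:
  Term 0 contributes 2 + 0 · 3 = 2
  Term 1 contributes -3 + 1 · 3 = 0
  Term 2 contributes 7 + 2 · 3 = 13
p(3) = ⊕ of these = min[2, 0, 13] = 0.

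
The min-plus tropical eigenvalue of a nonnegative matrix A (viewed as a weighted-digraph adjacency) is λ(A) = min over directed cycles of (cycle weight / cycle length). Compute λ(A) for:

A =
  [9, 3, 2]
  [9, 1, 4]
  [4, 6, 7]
λ(A) = 1

Enumerate directed cycles and compute their means (weight / length). Sample:
  cycle 0 → 0: weight = 9, length = 1, mean = 9/1 ≈ 9.000
  cycle 1 → 1: weight = 1, length = 1, mean = 1/1 ≈ 1.000
  cycle 2 → 2: weight = 7, length = 1, mean = 7/1 ≈ 7.000
  cycle 0 → 1 → 0: weight = 12, length = 2, mean = 12/2 ≈ 6.000
  cycle 0 → 2 → 0: weight = 6, length = 2, mean = 6/2 ≈ 3.000
  cycle 1 → 0 → 1: weight = 12, length = 2, mean = 12/2 ≈ 6.000
Minimum mean = 1.000, attained e.g. along the cycle 1 → 1 with weight 1 and length 1. So λ(A) = 1/1 = 1.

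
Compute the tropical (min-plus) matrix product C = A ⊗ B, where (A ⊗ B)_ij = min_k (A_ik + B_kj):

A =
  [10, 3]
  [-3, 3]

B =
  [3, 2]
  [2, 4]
A ⊗ B =
  [5, 7]
  [0, -1]

Apply the min-plus product entry-by-entry:
  C[0][0] = min over k of (A[0][0] + B[0][0] = 10 + 3 = 13, A[0][1] + B[1][0] = 3 + 2 = 5) = 5 (attained at k = 1)
  C[0][1] = min over k of (A[0][0] + B[0][1] = 10 + 2 = 12, A[0][1] + B[1][1] = 3 + 4 = 7) = 7 (attained at k = 1)
  C[1][0] = min over k of (A[1][0] + B[0][0] = -3 + 3 = 0, A[1][1] + B[1][0] = 3 + 2 = 5) = 0 (attained at k = 0)
  C[1][1] = min over k of (A[1][0] + B[0][1] = -3 + 2 = -1, A[1][1] + B[1][1] = 3 + 4 = 7) = -1 (attained at k = 0)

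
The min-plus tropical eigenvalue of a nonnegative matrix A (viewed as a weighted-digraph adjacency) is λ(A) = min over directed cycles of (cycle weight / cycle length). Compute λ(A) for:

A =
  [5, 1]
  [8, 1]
λ(A) = 1

Enumerate directed cycles and compute their means (weight / length). Sample:
  cycle 0 → 0: weight = 5, length = 1, mean = 5/1 ≈ 5.000
  cycle 1 → 1: weight = 1, length = 1, mean = 1/1 ≈ 1.000
  cycle 0 → 1 → 0: weight = 9, length = 2, mean = 9/2 ≈ 4.500
  cycle 1 → 0 → 1: weight = 9, length = 2, mean = 9/2 ≈ 4.500
Minimum mean = 1.000, attained e.g. along the cycle 1 → 1 with weight 1 and length 1. So λ(A) = 1/1 = 1.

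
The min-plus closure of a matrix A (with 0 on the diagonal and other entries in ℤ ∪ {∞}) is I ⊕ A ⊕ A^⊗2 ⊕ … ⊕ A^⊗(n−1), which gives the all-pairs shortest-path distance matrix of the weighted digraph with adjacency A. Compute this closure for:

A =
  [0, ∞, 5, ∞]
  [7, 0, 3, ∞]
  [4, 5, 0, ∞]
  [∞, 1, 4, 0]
Closure =
  [0, 10, 5, ∞]
  [7, 0, 3, ∞]
  [4, 5, 0, ∞]
  [8, 1, 4, 0]

This is the Floyd-Warshall all-pairs shortest-path computation. For each intermediate vertex k = 0, 1, …, 3, update dist[i][j] ← min(dist[i][j], dist[i][k] + dist[k][j]). The final matrix gives, for each (i, j), the minimum total weight of any directed path from i to j (possibly empty when i = j).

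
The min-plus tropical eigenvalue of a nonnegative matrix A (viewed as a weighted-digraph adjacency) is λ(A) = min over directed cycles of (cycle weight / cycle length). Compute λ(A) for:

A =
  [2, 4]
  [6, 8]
λ(A) = 2

Enumerate directed cycles and compute their means (weight / length). Sample:
  cycle 0 → 0: weight = 2, length = 1, mean = 2/1 ≈ 2.000
  cycle 1 → 1: weight = 8, length = 1, mean = 8/1 ≈ 8.000
  cycle 0 → 1 → 0: weight = 10, length = 2, mean = 10/2 ≈ 5.000
  cycle 1 → 0 → 1: weight = 10, length = 2, mean = 10/2 ≈ 5.000
Minimum mean = 2.000, attained e.g. along the cycle 0 → 0 with weight 2 and length 1. So λ(A) = 2/1 = 2.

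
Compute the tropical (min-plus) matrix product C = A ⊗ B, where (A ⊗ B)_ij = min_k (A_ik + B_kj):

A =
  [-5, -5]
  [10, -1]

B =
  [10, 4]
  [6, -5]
A ⊗ B =
  [1, -10]
  [5, -6]

Apply the min-plus product entry-by-entry:
  C[0][0] = min over k of (A[0][0] + B[0][0] = -5 + 10 = 5, A[0][1] + B[1][0] = -5 + 6 = 1) = 1 (attained at k = 1)
  C[0][1] = min over k of (A[0][0] + B[0][1] = -5 + 4 = -1, A[0][1] + B[1][1] = -5 + -5 = -10) = -10 (attained at k = 1)
  C[1][0] = min over k of (A[1][0] + B[0][0] = 10 + 10 = 20, A[1][1] + B[1][0] = -1 + 6 = 5) = 5 (attained at k = 1)
  C[1][1] = min over k of (A[1][0] + B[0][1] = 10 + 4 = 14, A[1][1] + B[1][1] = -1 + -5 = -6) = -6 (attained at k = 1)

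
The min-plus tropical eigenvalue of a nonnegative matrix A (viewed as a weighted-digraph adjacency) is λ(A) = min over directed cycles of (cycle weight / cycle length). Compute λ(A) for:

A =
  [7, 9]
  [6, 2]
λ(A) = 2

Enumerate directed cycles and compute their means (weight / length). Sample:
  cycle 0 → 0: weight = 7, length = 1, mean = 7/1 ≈ 7.000
  cycle 1 → 1: weight = 2, length = 1, mean = 2/1 ≈ 2.000
  cycle 0 → 1 → 0: weight = 15, length = 2, mean = 15/2 ≈ 7.500
  cycle 1 → 0 → 1: weight = 15, length = 2, mean = 15/2 ≈ 7.500
Minimum mean = 2.000, attained e.g. along the cycle 1 → 1 with weight 2 and length 1. So λ(A) = 2/1 = 2.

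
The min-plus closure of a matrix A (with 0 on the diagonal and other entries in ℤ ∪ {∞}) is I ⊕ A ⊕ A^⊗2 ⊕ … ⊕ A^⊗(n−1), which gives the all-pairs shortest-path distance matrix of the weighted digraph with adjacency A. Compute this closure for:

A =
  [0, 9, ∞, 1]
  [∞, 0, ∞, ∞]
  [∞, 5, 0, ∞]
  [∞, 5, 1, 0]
Closure =
  [0, 6, 2, 1]
  [∞, 0, ∞, ∞]
  [∞, 5, 0, ∞]
  [∞, 5, 1, 0]

This is the Floyd-Warshall all-pairs shortest-path computation. For each intermediate vertex k = 0, 1, …, 3, update dist[i][j] ← min(dist[i][j], dist[i][k] + dist[k][j]). The final matrix gives, for each (i, j), the minimum total weight of any directed path from i to j (possibly empty when i = j).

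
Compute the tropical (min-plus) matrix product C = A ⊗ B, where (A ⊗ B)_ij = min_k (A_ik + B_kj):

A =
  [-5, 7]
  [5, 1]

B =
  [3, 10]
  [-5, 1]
A ⊗ B =
  [-2, 5]
  [-4, 2]

Apply the min-plus product entry-by-entry:
  C[0][0] = min over k of (A[0][0] + B[0][0] = -5 + 3 = -2, A[0][1] + B[1][0] = 7 + -5 = 2) = -2 (attained at k = 0)
  C[0][1] = min over k of (A[0][0] + B[0][1] = -5 + 10 = 5, A[0][1] + B[1][1] = 7 + 1 = 8) = 5 (attained at k = 0)
  C[1][0] = min over k of (A[1][0] + B[0][0] = 5 + 3 = 8, A[1][1] + B[1][0] = 1 + -5 = -4) = -4 (attained at k = 1)
  C[1][1] = min over k of (A[1][0] + B[0][1] = 5 + 10 = 15, A[1][1] + B[1][1] = 1 + 1 = 2) = 2 (attained at k = 1)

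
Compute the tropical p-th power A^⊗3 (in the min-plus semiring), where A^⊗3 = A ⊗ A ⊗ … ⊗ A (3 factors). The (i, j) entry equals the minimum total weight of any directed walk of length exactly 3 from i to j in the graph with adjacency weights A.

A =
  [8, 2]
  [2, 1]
A^⊗3 =
  [5, 4]
  [4, 3]

Each entry (A^⊗3)_ij equals the minimum over all length-3 walks i = v_0 → v_1 → … → v_3 = j of Σ_t A[v_t][v_{t+1}]. For example, for (i, j) = (0, 1) we minimise over 4 possible intermediate vertex sequences; the minimum is 4, attained along the walk 0 → 1 → 1 → 1.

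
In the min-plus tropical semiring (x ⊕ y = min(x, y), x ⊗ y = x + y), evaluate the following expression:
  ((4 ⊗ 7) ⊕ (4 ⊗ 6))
((4 ⊗ 7) ⊕ (4 ⊗ 6)) = 10

Expand innermost to outermost. Recall ⊕ takes the minimum of its arguments and ⊗ takes their sum. Working out the expression ((4 ⊗ 7) ⊕ (4 ⊗ 6)) gives 10.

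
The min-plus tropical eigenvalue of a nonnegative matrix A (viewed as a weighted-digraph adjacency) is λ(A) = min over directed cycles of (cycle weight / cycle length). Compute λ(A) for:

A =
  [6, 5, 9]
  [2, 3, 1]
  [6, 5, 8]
λ(A) = 3

Enumerate directed cycles and compute their means (weight / length). Sample:
  cycle 0 → 0: weight = 6, length = 1, mean = 6/1 ≈ 6.000
  cycle 1 → 1: weight = 3, length = 1, mean = 3/1 ≈ 3.000
  cycle 2 → 2: weight = 8, length = 1, mean = 8/1 ≈ 8.000
  cycle 0 → 1 → 0: weight = 7, length = 2, mean = 7/2 ≈ 3.500
  cycle 0 → 2 → 0: weight = 15, length = 2, mean = 15/2 ≈ 7.500
  cycle 1 → 0 → 1: weight = 7, length = 2, mean = 7/2 ≈ 3.500
Minimum mean = 3.000, attained e.g. along the cycle 1 → 1 with weight 3 and length 1. So λ(A) = 3/1 = 3.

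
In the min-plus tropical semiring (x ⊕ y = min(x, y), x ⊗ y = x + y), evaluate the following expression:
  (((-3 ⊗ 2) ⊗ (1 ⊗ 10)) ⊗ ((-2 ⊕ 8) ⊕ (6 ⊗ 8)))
(((-3 ⊗ 2) ⊗ (1 ⊗ 10)) ⊗ ((-2 ⊕ 8) ⊕ (6 ⊗ 8))) = 8

Expand innermost to outermost. Recall ⊕ takes the minimum of its arguments and ⊗ takes their sum. Working out the expression (((-3 ⊗ 2) ⊗ (1 ⊗ 10)) ⊗ ((-2 ⊕ 8) ⊕ (6 ⊗ 8))) gives 8.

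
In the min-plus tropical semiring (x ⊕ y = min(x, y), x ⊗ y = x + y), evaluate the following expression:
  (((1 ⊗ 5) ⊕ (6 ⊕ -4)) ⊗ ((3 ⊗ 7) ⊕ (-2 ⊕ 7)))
(((1 ⊗ 5) ⊕ (6 ⊕ -4)) ⊗ ((3 ⊗ 7) ⊕ (-2 ⊕ 7))) = -6

Expand innermost to outermost. Recall ⊕ takes the minimum of its arguments and ⊗ takes their sum. Working out the expression (((1 ⊗ 5) ⊕ (6 ⊕ -4)) ⊗ ((3 ⊗ 7) ⊕ (-2 ⊕ 7))) gives -6.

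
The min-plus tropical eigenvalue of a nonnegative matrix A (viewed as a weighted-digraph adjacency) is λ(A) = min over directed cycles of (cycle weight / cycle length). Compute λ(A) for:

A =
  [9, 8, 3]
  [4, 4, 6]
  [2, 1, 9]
λ(A) = 5/2

Enumerate directed cycles and compute their means (weight / length). Sample:
  cycle 0 → 0: weight = 9, length = 1, mean = 9/1 ≈ 9.000
  cycle 1 → 1: weight = 4, length = 1, mean = 4/1 ≈ 4.000
  cycle 2 → 2: weight = 9, length = 1, mean = 9/1 ≈ 9.000
  cycle 0 → 1 → 0: weight = 12, length = 2, mean = 12/2 ≈ 6.000
  cycle 0 → 2 → 0: weight = 5, length = 2, mean = 5/2 ≈ 2.500
  cycle 1 → 0 → 1: weight = 12, length = 2, mean = 12/2 ≈ 6.000
Minimum mean = 2.500, attained e.g. along the cycle 0 → 2 → 0 with weight 5 and length 2. So λ(A) = 5/2 = 5/2.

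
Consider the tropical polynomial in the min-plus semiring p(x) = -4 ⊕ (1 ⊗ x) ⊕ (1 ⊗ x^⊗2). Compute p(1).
p(1) = -4

A tropical monomial a ⊗ x^⊗i evaluates to a + i · x. Evaluating each term at x = 1:
  Term 0 contributes -4 + 0 · 1 = -4
  Term 1 contributes 1 + 1 · 1 = 2
  Term 2 contributes 1 + 2 · 1 = 3
p(1) = ⊕ of these = min[-4, 2, 3] = -4.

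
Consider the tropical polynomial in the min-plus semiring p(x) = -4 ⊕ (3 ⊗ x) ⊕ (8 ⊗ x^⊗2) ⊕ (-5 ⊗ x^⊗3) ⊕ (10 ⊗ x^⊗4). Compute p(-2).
p(-2) = -11

A tropical monomial a ⊗ x^⊗i evaluates to a + i · x. Evaluating each term at x = -2:
  Term 0 contributes -4 + 0 · -2 = -4
  Term 1 contributes 3 + 1 · -2 = 1
  Term 2 contributes 8 + 2 · -2 = 4
  Term 3 contributes -5 + 3 · -2 = -11
  Term 4 contributes 10 + 4 · -2 = 2
p(-2) = ⊕ of these = min[-4, 1, 4, -11, 2] = -11.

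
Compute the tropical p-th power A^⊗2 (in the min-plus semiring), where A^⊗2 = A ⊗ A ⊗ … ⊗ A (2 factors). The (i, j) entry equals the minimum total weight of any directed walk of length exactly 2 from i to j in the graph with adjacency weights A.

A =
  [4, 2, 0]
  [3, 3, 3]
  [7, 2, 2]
A^⊗2 =
  [5, 2, 2]
  [6, 5, 3]
  [5, 4, 4]

Each entry (A^⊗2)_ij equals the minimum over all length-2 walks i = v_0 → v_1 → … → v_2 = j of Σ_t A[v_t][v_{t+1}]. For example, for (i, j) = (0, 2) we minimise over 3 possible intermediate vertex sequences; the minimum is 2, attained along the walk 0 → 2 → 2.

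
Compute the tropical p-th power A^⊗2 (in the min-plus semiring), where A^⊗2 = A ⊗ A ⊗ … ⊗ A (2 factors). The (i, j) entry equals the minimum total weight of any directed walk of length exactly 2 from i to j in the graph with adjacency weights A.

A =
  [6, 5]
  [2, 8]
A^⊗2 =
  [7, 11]
  [8, 7]

Each entry (A^⊗2)_ij equals the minimum over all length-2 walks i = v_0 → v_1 → … → v_2 = j of Σ_t A[v_t][v_{t+1}]. For example, for (i, j) = (0, 1) we minimise over 2 possible intermediate vertex sequences; the minimum is 11, attained along the walk 0 → 0 → 1.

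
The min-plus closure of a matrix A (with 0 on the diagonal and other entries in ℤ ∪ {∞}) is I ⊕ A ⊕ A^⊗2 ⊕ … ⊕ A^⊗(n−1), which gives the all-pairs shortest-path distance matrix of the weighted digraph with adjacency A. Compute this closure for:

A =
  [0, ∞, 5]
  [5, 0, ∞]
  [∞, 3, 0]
Closure =
  [0, 8, 5]
  [5, 0, 10]
  [8, 3, 0]

This is the Floyd-Warshall all-pairs shortest-path computation. For each intermediate vertex k = 0, 1, …, 2, update dist[i][j] ← min(dist[i][j], dist[i][k] + dist[k][j]). The final matrix gives, for each (i, j), the minimum total weight of any directed path from i to j (possibly empty when i = j).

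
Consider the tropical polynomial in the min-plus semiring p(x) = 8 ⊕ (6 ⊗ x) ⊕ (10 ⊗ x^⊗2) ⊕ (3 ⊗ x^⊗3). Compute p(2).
p(2) = 8

A tropical monomial a ⊗ x^⊗i evaluates to a + i · x. Evaluating each term at x = 2:
  Term 0 contributes 8 + 0 · 2 = 8
  Term 1 contributes 6 + 1 · 2 = 8
  Term 2 contributes 10 + 2 · 2 = 14
  Term 3 contributes 3 + 3 · 2 = 9
p(2) = ⊕ of these = min[8, 8, 14, 9] = 8.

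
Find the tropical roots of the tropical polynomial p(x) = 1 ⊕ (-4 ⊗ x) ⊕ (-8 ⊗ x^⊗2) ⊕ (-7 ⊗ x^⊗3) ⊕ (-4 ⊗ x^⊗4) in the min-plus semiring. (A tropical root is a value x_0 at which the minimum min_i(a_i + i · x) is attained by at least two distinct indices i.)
Roots: {-3, -1, 4, 5}

Each tropical root is a break point of the lower envelope of the lines y = a_i + i · x (there are 5 lines, with slopes 0, 1, ..., 4). Only the lines that attain the minimum somewhere contribute to roots; other lines are dominated. Here the surviving (envelope) indices are i = 4, i = 3, i = 2, i = 1, i = 0.
Intersections between consecutive envelope lines give the roots: for adjacent envelope indices i < j the intersection is x = (a_i − a_j) / (j − i). Reading off the sorted break points: {-3, -1, 4, 5}.
Verification: at each break x_0, at least two indices attain the minimum of min_i(a_i + i · x_0).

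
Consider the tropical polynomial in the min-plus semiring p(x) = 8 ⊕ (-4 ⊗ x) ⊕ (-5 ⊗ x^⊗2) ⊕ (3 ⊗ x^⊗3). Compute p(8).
p(8) = 4

A tropical monomial a ⊗ x^⊗i evaluates to a + i · x. Evaluating each term at x = 8:
  Term 0 contributes 8 + 0 · 8 = 8
  Term 1 contributes -4 + 1 · 8 = 4
  Term 2 contributes -5 + 2 · 8 = 11
  Term 3 contributes 3 + 3 · 8 = 27
p(8) = ⊕ of these = min[8, 4, 11, 27] = 4.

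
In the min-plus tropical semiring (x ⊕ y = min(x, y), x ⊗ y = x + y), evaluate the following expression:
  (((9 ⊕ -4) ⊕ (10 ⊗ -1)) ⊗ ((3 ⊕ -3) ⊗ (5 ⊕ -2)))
(((9 ⊕ -4) ⊕ (10 ⊗ -1)) ⊗ ((3 ⊕ -3) ⊗ (5 ⊕ -2))) = -9

Expand innermost to outermost. Recall ⊕ takes the minimum of its arguments and ⊗ takes their sum. Working out the expression (((9 ⊕ -4) ⊕ (10 ⊗ -1)) ⊗ ((3 ⊕ -3) ⊗ (5 ⊕ -2))) gives -9.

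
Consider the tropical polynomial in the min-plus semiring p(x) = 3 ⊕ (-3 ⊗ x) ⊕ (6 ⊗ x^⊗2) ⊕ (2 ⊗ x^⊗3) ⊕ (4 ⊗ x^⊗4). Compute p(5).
p(5) = 2

A tropical monomial a ⊗ x^⊗i evaluates to a + i · x. Evaluating each term at x = 5:
  Term 0 contributes 3 + 0 · 5 = 3
  Term 1 contributes -3 + 1 · 5 = 2
  Term 2 contributes 6 + 2 · 5 = 16
  Term 3 contributes 2 + 3 · 5 = 17
  Term 4 contributes 4 + 4 · 5 = 24
p(5) = ⊕ of these = min[3, 2, 16, 17, 24] = 2.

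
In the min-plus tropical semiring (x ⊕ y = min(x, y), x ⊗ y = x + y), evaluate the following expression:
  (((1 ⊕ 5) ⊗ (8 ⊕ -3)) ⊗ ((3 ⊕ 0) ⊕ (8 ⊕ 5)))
(((1 ⊕ 5) ⊗ (8 ⊕ -3)) ⊗ ((3 ⊕ 0) ⊕ (8 ⊕ 5))) = -2

Expand innermost to outermost. Recall ⊕ takes the minimum of its arguments and ⊗ takes their sum. Working out the expression (((1 ⊕ 5) ⊗ (8 ⊕ -3)) ⊗ ((3 ⊕ 0) ⊕ (8 ⊕ 5))) gives -2.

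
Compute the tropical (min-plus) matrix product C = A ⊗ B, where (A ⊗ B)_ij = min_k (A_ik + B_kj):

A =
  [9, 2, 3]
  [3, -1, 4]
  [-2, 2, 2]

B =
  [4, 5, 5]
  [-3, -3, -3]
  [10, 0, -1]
A ⊗ B =
  [-1, -1, -1]
  [-4, -4, -4]
  [-1, -1, -1]

Apply the min-plus product entry-by-entry:
  C[0][0] = min over k of (A[0][0] + B[0][0] = 9 + 4 = 13, A[0][1] + B[1][0] = 2 + -3 = -1, A[0][2] + B[2][0] = 3 + 10 = 13) = -1 (attained at k = 1)
  C[0][1] = min over k of (A[0][0] + B[0][1] = 9 + 5 = 14, A[0][1] + B[1][1] = 2 + -3 = -1, A[0][2] + B[2][1] = 3 + 0 = 3) = -1 (attained at k = 1)
  C[0][2] = min over k of (A[0][0] + B[0][2] = 9 + 5 = 14, A[0][1] + B[1][2] = 2 + -3 = -1, A[0][2] + B[2][2] = 3 + -1 = 2) = -1 (attained at k = 1)
  C[1][0] = min over k of (A[1][0] + B[0][0] = 3 + 4 = 7, A[1][1] + B[1][0] = -1 + -3 = -4, A[1][2] + B[2][0] = 4 + 10 = 14) = -4 (attained at k = 1)
  C[1][1] = min over k of (A[1][0] + B[0][1] = 3 + 5 = 8, A[1][1] + B[1][1] = -1 + -3 = -4, A[1][2] + B[2][1] = 4 + 0 = 4) = -4 (attained at k = 1)
  C[1][2] = min over k of (A[1][0] + B[0][2] = 3 + 5 = 8, A[1][1] + B[1][2] = -1 + -3 = -4, A[1][2] + B[2][2] = 4 + -1 = 3) = -4 (attained at k = 1)
  C[2][0] = min over k of (A[2][0] + B[0][0] = -2 + 4 = 2, A[2][1] + B[1][0] = 2 + -3 = -1, A[2][2] + B[2][0] = 2 + 10 = 12) = -1 (attained at k = 1)
  C[2][1] = min over k of (A[2][0] + B[0][1] = -2 + 5 = 3, A[2][1] + B[1][1] = 2 + -3 = -1, A[2][2] + B[2][1] = 2 + 0 = 2) = -1 (attained at k = 1)
  C[2][2] = min over k of (A[2][0] + B[0][2] = -2 + 5 = 3, A[2][1] + B[1][2] = 2 + -3 = -1, A[2][2] + B[2][2] = 2 + -1 = 1) = -1 (attained at k = 1)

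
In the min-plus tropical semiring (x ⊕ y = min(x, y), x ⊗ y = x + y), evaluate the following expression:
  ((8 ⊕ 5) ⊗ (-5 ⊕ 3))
((8 ⊕ 5) ⊗ (-5 ⊕ 3)) = 0

Expand innermost to outermost. Recall ⊕ takes the minimum of its arguments and ⊗ takes their sum. Working out the expression ((8 ⊕ 5) ⊗ (-5 ⊕ 3)) gives 0.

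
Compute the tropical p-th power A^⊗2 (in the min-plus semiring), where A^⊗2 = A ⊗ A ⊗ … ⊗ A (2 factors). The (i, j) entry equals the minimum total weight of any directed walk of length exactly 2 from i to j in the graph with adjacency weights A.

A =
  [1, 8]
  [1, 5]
A^⊗2 =
  [2, 9]
  [2, 9]

Each entry (A^⊗2)_ij equals the minimum over all length-2 walks i = v_0 → v_1 → … → v_2 = j of Σ_t A[v_t][v_{t+1}]. For example, for (i, j) = (0, 1) we minimise over 2 possible intermediate vertex sequences; the minimum is 9, attained along the walk 0 → 0 → 1.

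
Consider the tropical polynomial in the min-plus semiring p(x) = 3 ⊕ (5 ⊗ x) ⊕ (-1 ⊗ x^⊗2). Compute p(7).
p(7) = 3

A tropical monomial a ⊗ x^⊗i evaluates to a + i · x. Evaluating each term at x = 7:
  Term 0 contributes 3 + 0 · 7 = 3
  Term 1 contributes 5 + 1 · 7 = 12
  Term 2 contributes -1 + 2 · 7 = 13
p(7) = ⊕ of these = min[3, 12, 13] = 3.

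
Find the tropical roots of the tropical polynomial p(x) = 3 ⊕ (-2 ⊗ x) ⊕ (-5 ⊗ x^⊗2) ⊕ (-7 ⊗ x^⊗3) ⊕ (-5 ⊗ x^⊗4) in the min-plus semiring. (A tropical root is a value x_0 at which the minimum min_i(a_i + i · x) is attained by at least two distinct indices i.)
Roots: {-2, 2, 3, 5}

Each tropical root is a break point of the lower envelope of the lines y = a_i + i · x (there are 5 lines, with slopes 0, 1, ..., 4). Only the lines that attain the minimum somewhere contribute to roots; other lines are dominated. Here the surviving (envelope) indices are i = 4, i = 3, i = 2, i = 1, i = 0.
Intersections between consecutive envelope lines give the roots: for adjacent envelope indices i < j the intersection is x = (a_i − a_j) / (j − i). Reading off the sorted break points: {-2, 2, 3, 5}.
Verification: at each break x_0, at least two indices attain the minimum of min_i(a_i + i · x_0).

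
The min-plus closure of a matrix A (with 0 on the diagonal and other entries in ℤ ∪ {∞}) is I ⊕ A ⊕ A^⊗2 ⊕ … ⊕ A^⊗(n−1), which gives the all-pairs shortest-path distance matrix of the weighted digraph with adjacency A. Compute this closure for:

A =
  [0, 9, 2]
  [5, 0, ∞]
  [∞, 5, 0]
Closure =
  [0, 7, 2]
  [5, 0, 7]
  [10, 5, 0]

This is the Floyd-Warshall all-pairs shortest-path computation. For each intermediate vertex k = 0, 1, …, 2, update dist[i][j] ← min(dist[i][j], dist[i][k] + dist[k][j]). The final matrix gives, for each (i, j), the minimum total weight of any directed path from i to j (possibly empty when i = j).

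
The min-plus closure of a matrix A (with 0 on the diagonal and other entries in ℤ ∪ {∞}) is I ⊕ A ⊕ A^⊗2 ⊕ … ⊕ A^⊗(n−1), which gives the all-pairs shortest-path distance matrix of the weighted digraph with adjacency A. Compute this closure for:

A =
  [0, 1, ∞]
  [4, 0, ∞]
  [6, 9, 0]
Closure =
  [0, 1, ∞]
  [4, 0, ∞]
  [6, 7, 0]

This is the Floyd-Warshall all-pairs shortest-path computation. For each intermediate vertex k = 0, 1, …, 2, update dist[i][j] ← min(dist[i][j], dist[i][k] + dist[k][j]). The final matrix gives, for each (i, j), the minimum total weight of any directed path from i to j (possibly empty when i = j).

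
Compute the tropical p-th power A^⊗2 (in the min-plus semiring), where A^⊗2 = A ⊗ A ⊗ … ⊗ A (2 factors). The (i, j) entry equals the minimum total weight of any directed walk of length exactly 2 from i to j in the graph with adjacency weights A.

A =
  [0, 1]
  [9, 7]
A^⊗2 =
  [0, 1]
  [9, 10]

Each entry (A^⊗2)_ij equals the minimum over all length-2 walks i = v_0 → v_1 → … → v_2 = j of Σ_t A[v_t][v_{t+1}]. For example, for (i, j) = (0, 1) we minimise over 2 possible intermediate vertex sequences; the minimum is 1, attained along the walk 0 → 0 → 1.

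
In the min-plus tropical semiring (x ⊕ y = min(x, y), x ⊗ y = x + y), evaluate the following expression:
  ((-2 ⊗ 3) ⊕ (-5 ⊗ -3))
((-2 ⊗ 3) ⊕ (-5 ⊗ -3)) = -8

Expand innermost to outermost. Recall ⊕ takes the minimum of its arguments and ⊗ takes their sum. Working out the expression ((-2 ⊗ 3) ⊕ (-5 ⊗ -3)) gives -8.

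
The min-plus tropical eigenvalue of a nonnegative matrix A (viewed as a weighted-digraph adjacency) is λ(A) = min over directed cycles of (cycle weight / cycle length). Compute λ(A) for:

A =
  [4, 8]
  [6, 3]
λ(A) = 3

Enumerate directed cycles and compute their means (weight / length). Sample:
  cycle 0 → 0: weight = 4, length = 1, mean = 4/1 ≈ 4.000
  cycle 1 → 1: weight = 3, length = 1, mean = 3/1 ≈ 3.000
  cycle 0 → 1 → 0: weight = 14, length = 2, mean = 14/2 ≈ 7.000
  cycle 1 → 0 → 1: weight = 14, length = 2, mean = 14/2 ≈ 7.000
Minimum mean = 3.000, attained e.g. along the cycle 1 → 1 with weight 3 and length 1. So λ(A) = 3/1 = 3.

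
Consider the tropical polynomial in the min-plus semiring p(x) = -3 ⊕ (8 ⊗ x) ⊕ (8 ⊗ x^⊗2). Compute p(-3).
p(-3) = -3

A tropical monomial a ⊗ x^⊗i evaluates to a + i · x. Evaluating each term at x = -3:
  Term 0 contributes -3 + 0 · -3 = -3
  Term 1 contributes 8 + 1 · -3 = 5
  Term 2 contributes 8 + 2 · -3 = 2
p(-3) = ⊕ of these = min[-3, 5, 2] = -3.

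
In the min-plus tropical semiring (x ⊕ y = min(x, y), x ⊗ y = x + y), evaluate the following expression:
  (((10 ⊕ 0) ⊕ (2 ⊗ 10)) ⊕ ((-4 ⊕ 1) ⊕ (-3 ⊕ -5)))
(((10 ⊕ 0) ⊕ (2 ⊗ 10)) ⊕ ((-4 ⊕ 1) ⊕ (-3 ⊕ -5))) = -5

Expand innermost to outermost. Recall ⊕ takes the minimum of its arguments and ⊗ takes their sum. Working out the expression (((10 ⊕ 0) ⊕ (2 ⊗ 10)) ⊕ ((-4 ⊕ 1) ⊕ (-3 ⊕ -5))) gives -5.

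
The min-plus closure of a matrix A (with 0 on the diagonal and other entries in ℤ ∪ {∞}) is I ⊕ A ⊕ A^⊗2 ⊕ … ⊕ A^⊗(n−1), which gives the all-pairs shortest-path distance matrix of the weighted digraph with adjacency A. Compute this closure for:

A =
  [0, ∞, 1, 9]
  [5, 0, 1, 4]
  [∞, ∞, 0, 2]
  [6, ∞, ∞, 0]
Closure =
  [0, ∞, 1, 3]
  [5, 0, 1, 3]
  [8, ∞, 0, 2]
  [6, ∞, 7, 0]

This is the Floyd-Warshall all-pairs shortest-path computation. For each intermediate vertex k = 0, 1, …, 3, update dist[i][j] ← min(dist[i][j], dist[i][k] + dist[k][j]). The final matrix gives, for each (i, j), the minimum total weight of any directed path from i to j (possibly empty when i = j).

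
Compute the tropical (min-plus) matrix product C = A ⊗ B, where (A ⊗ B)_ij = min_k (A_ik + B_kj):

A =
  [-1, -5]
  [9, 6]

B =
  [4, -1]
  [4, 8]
A ⊗ B =
  [-1, -2]
  [10, 8]

Apply the min-plus product entry-by-entry:
  C[0][0] = min over k of (A[0][0] + B[0][0] = -1 + 4 = 3, A[0][1] + B[1][0] = -5 + 4 = -1) = -1 (attained at k = 1)
  C[0][1] = min over k of (A[0][0] + B[0][1] = -1 + -1 = -2, A[0][1] + B[1][1] = -5 + 8 = 3) = -2 (attained at k = 0)
  C[1][0] = min over k of (A[1][0] + B[0][0] = 9 + 4 = 13, A[1][1] + B[1][0] = 6 + 4 = 10) = 10 (attained at k = 1)
  C[1][1] = min over k of (A[1][0] + B[0][1] = 9 + -1 = 8, A[1][1] + B[1][1] = 6 + 8 = 14) = 8 (attained at k = 0)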